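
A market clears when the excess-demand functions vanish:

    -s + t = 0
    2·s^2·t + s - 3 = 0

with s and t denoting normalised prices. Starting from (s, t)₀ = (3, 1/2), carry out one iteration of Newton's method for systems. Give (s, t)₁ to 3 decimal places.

(0.840, 0.840)

At (3, 1/2): F = (-2.500, 9.000).
Jacobian J = [[-1, 1], [4·s·t + 1, 2·s^2]].
At the point, J = [[-1.000, 1.000], [7.000, 18.000]] (det J = -25.000).
Solving J·Δ = −F gives Δ = (-2.160, 0.340).
Then the next iterate is (s, t)₁ = (0.840, 0.840).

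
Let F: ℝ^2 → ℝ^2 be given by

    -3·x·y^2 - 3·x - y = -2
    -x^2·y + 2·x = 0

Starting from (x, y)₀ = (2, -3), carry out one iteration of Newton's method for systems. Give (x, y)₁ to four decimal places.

At (2, -3): F = (-55.0000, 16.0000).
Jacobian J = [[-3·y^2 - 3, -6·x·y - 1], [-2·x·y + 2, -x^2]].
At the point, J = [[-30.0000, 35.0000], [14.0000, -4.0000]] (det J = -370.0000).
Solving J·Δ = −F gives Δ = (-0.9189, 0.7838).
Then the next iterate is (x, y)₁ = (1.0811, -2.2162).

(1.0811, -2.2162)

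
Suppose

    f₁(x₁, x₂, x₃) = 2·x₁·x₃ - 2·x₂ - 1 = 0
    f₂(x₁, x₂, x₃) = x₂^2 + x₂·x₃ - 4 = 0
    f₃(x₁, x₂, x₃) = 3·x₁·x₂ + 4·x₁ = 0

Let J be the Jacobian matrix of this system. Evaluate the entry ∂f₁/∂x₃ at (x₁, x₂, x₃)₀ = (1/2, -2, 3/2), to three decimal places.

1.000

∂f₁/∂x₃ = 2·x₁.
At (1/2, -2, 3/2) this is 1.000.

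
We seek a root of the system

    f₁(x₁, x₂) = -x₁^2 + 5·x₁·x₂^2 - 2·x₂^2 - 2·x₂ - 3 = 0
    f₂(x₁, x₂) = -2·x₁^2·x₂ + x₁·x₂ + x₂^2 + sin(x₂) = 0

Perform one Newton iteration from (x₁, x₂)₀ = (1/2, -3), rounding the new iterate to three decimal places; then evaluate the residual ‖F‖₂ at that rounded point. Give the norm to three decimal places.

2.474

At (1/2, -3): F = (7.250, 8.85888).
Jacobian J = [[-2·x₁ + 5·x₂^2, 10·x₁·x₂ - 4·x₂ - 2], [-4·x₁·x₂ + x₂, -2·x₁^2 + x₁ + 2·x₂ + cos(x₂)]].
At the point, J = [[44.000, -5.000], [3.000, -6.98999]] (det J = -292.55967).
Solving J·Δ = −F gives Δ = (-0.022, 1.258).
Then the next iterate is (x₁, x₂)₁ = (0.478, -1.742).
Re-evaluating at (0.478, -1.742): F = (1.43900, 2.01255), so ‖F‖₂ = 2.474.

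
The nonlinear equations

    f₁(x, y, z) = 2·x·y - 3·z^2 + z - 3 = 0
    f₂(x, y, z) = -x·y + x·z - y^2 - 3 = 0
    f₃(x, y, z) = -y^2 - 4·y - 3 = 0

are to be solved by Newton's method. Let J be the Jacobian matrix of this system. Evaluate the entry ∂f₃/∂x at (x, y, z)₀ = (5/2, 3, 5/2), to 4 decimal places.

0.0000

∂f₃/∂x = 0.
At (5/2, 3, 5/2) this is 0.0000.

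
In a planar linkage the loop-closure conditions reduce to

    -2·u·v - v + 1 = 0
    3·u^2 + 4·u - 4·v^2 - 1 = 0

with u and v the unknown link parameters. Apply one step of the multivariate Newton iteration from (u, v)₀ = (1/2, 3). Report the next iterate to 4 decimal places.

(0.1741, 1.4778)

At (1/2, 3): F = (-5.0000, -34.2500).
Jacobian J = [[-2·v, -2·u - 1], [6·u + 4, -8·v]].
At the point, J = [[-6.0000, -2.0000], [7.0000, -24.0000]] (det J = 158.0000).
Solving J·Δ = −F gives Δ = (-0.3259, -1.5222).
Then the next iterate is (u, v)₁ = (0.1741, 1.4778).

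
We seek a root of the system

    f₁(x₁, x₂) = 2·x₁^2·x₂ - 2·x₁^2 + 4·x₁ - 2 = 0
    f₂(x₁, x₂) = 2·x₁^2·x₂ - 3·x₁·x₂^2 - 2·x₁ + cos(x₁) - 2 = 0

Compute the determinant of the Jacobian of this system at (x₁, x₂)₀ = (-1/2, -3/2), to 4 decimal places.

-33.3647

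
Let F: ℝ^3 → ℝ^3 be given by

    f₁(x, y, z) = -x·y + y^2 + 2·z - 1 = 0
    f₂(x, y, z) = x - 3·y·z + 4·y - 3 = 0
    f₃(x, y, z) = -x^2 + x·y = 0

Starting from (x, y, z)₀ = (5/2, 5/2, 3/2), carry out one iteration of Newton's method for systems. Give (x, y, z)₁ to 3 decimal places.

(-9.000, -9.000, 0.500)

At (5/2, 5/2, 3/2): F = (2.000, -1.750, 0.000).
Jacobian J = [[-y, -x + 2·y, 2], [1, -3·z + 4, -3·y], [-2·x + y, x, 0]].
At the point, J = [[-2.500, 2.500, 2.000], [1.000, -0.500, -7.500], [-2.500, 2.500, 0.000]] (det J = 2.500).
Solving J·Δ = −F gives Δ = (-11.500, -11.500, -1.000).
Then the next iterate is (x, y, z)₁ = (-9.000, -9.000, 0.500).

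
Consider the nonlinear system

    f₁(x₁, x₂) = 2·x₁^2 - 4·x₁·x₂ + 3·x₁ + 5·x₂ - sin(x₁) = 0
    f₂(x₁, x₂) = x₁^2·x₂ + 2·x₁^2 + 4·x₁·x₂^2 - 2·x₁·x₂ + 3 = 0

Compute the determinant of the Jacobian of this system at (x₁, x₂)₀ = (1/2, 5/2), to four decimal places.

J = [[4·x₁ - 4·x₂ - cos(x₁) + 3, -4·x₁ + 5], [2·x₁·x₂ + 4·x₁ + 4·x₂^2 - 2·x₂, x₁^2 + 8·x₁·x₂ - 2·x₁]].
At the point, J = [[-5.877583, 3.0000], [24.5000, 9.2500]].
det J = -127.8676.

-127.8676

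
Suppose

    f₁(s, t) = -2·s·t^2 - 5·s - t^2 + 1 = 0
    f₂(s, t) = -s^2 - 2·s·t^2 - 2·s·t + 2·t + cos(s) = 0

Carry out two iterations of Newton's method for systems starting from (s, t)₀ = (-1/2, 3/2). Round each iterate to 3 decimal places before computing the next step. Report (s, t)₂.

At (-1/2, 3/2): F = (3.500, 7.37758).
Jacobian J = [[-2·t^2 - 5, -4·s·t - 2·t], [-2·s - 2·t^2 - 2·t - sin(s), -4·s·t - 2·s + 2]].
At the point, J = [[-9.500, 0.000], [-6.02057, 6.000]] (det J = -57.000).
Solving J·Δ = −F gives Δ = (0.368, -0.860).
Then the next iterate is (s, t)₁ = (-0.132, 0.640).
Round to (-0.132, 0.640) and repeat: F = (1.35853, 2.53097), J = [[-5.81920, -0.94208], [-1.70358, 2.60192]].
Δ = (0.353, -0.741), so (s, t)₂ = (0.221, -0.101).

(0.221, -0.101)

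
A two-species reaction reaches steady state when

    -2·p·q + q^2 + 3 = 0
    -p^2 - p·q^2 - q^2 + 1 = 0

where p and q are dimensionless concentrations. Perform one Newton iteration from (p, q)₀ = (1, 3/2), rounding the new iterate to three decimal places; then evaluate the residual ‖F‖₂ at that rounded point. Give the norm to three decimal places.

At (1, 3/2): F = (2.250, -4.500).
Jacobian J = [[-2·q, -2·p + 2·q], [-2·p - q^2, -2·p·q - 2·q]].
At the point, J = [[-3.000, 1.000], [-4.250, -6.000]] (det J = 22.250).
Solving J·Δ = −F gives Δ = (0.404, -1.037).
Then the next iterate is (p, q)₁ = (1.404, 0.463).
Re-evaluating at (1.404, 0.463): F = (1.91427, -1.48656), so ‖F‖₂ = 2.424.

2.424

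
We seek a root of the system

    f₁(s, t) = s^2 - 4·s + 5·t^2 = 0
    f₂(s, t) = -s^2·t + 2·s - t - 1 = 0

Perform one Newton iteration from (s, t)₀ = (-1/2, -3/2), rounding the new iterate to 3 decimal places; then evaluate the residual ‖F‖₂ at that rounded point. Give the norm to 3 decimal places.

3.842

At (-1/2, -3/2): F = (13.500, -0.125).
Jacobian J = [[2·s - 4, 10·t], [-2·s·t + 2, -s^2 - 1]].
At the point, J = [[-5.000, -15.000], [0.500, -1.250]] (det J = 13.750).
Solving J·Δ = −F gives Δ = (1.364, 0.445).
Then the next iterate is (s, t)₁ = (0.864, -1.055).
Re-evaluating at (0.864, -1.055): F = (2.85562, 2.57055), so ‖F‖₂ = 3.842.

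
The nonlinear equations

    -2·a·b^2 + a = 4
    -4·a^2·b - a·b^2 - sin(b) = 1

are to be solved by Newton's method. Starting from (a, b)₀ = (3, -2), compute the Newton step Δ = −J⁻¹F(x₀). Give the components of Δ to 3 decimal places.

(-0.952, 0.764)

At (3, -2): F = (-25.000, 59.90930).
Jacobian J = [[-2·b^2 + 1, -4·a·b], [-8·a·b - b^2, -4·a^2 - 2·a·b - cos(b)]].
At the point, J = [[-7.000, 24.000], [44.000, -23.58385]] (det J = -890.91303).
Solving J·Δ = −F gives Δ = (-0.952, 0.764).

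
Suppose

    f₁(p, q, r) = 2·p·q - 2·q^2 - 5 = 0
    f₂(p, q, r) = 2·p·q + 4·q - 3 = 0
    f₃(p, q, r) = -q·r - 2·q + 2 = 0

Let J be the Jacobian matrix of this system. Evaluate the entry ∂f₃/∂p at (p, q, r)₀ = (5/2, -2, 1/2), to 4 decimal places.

0.0000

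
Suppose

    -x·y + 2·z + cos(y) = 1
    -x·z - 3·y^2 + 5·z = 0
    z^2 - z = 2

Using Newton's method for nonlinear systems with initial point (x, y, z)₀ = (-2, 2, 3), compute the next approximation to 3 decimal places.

(1.209, 1.481, 2.200)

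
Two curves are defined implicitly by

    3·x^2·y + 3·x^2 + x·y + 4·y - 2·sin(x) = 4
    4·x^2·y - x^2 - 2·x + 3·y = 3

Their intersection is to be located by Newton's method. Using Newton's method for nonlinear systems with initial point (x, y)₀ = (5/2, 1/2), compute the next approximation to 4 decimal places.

(1.2942, 0.6381)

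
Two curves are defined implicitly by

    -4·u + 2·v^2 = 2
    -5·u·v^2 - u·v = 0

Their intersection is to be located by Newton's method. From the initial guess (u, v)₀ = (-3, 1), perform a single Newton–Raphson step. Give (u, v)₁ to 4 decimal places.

At (-3, 1): F = (12.0000, 18.0000).
Jacobian J = [[-4, 4·v], [-5·v^2 - v, -10·u·v - u]].
At the point, J = [[-4.0000, 4.0000], [-6.0000, 33.0000]] (det J = -108.0000).
Solving J·Δ = −F gives Δ = (3.0000, 0.0000).
Then the next iterate is (u, v)₁ = (0.0000, 1.0000).

(0.0000, 1.0000)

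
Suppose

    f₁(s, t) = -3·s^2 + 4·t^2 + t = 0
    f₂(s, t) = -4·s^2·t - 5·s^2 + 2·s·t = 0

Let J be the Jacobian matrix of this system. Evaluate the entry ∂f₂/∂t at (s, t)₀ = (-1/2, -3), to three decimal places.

-2.000

∂f₂/∂t = -4·s^2 + 2·s.
At (-1/2, -3) this is -2.000.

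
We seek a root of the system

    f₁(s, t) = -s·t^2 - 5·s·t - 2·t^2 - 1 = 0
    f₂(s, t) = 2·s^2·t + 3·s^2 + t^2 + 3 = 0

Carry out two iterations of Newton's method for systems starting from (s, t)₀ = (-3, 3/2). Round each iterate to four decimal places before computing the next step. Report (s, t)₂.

At (-3, 3/2): F = (23.7500, 59.2500).
Jacobian J = [[-t^2 - 5·t, -2·s·t - 5·s - 4·t], [4·s·t + 6·s, 2·s^2 + 2·t]].
At the point, J = [[-9.7500, 18.0000], [-36.0000, 21.0000]] (det J = 443.2500).
Solving J·Δ = −F gives Δ = (1.2809, -0.6256).
Then the next iterate is (s, t)₁ = (-1.7191, 0.8744).
Round to (-1.7191, 0.8744) and repeat: F = (6.301136, 17.798727), J = [[-5.136575, 8.104262], [-16.327324, 7.659410]].
Δ = (1.0323, -0.1232), so (s, t)₂ = (-0.6868, 0.7512).

(-0.6868, 0.7512)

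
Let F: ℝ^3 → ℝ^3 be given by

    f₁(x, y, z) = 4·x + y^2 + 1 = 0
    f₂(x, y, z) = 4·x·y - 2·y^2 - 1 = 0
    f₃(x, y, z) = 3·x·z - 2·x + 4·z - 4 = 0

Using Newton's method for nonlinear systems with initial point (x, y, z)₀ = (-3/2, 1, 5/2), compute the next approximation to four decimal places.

(-0.2917, 0.5833, 11.2917)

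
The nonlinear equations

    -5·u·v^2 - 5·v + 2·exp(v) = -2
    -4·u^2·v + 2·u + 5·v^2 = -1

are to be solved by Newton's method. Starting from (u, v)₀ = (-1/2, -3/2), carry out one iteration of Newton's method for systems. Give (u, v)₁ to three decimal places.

(0.224, -0.884)

At (-1/2, -3/2): F = (15.57126, 12.750).
Jacobian J = [[-5·v^2, -10·u·v + 2·exp(v) - 5], [-8·u·v + 2, -4·u^2 + 10·v]].
At the point, J = [[-11.250, -12.05374], [-4.000, -16.000]] (det J = 131.78504).
Solving J·Δ = −F gives Δ = (0.724, 0.616).
Then the next iterate is (u, v)₁ = (0.224, -0.884).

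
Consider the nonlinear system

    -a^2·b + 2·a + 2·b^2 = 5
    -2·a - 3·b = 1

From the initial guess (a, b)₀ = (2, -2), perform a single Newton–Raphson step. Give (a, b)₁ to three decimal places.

At (2, -2): F = (15.000, 1.000).
Jacobian J = [[-2·a·b + 2, -a^2 + 4·b], [-2, -3]].
At the point, J = [[10.000, -12.000], [-2.000, -3.000]] (det J = -54.000).
Solving J·Δ = −F gives Δ = (-0.611, 0.741).
Then the next iterate is (a, b)₁ = (1.389, -1.259).

(1.389, -1.259)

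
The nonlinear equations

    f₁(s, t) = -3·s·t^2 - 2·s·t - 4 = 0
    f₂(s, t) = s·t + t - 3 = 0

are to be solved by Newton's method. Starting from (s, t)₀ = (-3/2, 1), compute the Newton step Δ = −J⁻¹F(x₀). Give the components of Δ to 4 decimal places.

At (-3/2, 1): F = (3.5000, -3.5000).
Jacobian J = [[-3·t^2 - 2·t, -6·s·t - 2·s], [t, s + 1]].
At the point, J = [[-5.0000, 12.0000], [1.0000, -0.5000]] (det J = -9.5000).
Solving J·Δ = −F gives Δ = (4.2368, 1.4737).

(4.2368, 1.4737)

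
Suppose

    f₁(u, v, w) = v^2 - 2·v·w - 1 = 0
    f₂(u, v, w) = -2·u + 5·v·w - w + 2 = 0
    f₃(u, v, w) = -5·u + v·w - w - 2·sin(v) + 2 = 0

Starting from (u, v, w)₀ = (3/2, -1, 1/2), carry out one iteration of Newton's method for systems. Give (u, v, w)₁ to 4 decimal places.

(0.6621, -0.8960, 0.1559)

At (3/2, -1, 1/2): F = (1.0000, -4.0000, -4.817058).
Jacobian J = [[0, 2·v - 2·w, -2·v], [-2, 5·w, 5·v - 1], [-5, w - 2·cos(v), v - 1]].
At the point, J = [[0.0000, -3.0000, 2.0000], [-2.0000, 2.5000, -6.0000], [-5.0000, -0.580605, -2.0000]] (det J = -50.677582).
Solving J·Δ = −F gives Δ = (-0.8379, 0.1040, -0.3441).
Then the next iterate is (u, v, w)₁ = (0.6621, -0.8960, 0.1559).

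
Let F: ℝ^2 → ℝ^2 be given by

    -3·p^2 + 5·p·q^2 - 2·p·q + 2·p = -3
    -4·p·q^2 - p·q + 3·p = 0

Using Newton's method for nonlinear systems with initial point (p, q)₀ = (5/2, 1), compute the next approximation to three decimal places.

At (5/2, 1): F = (-3.250, -5.000).
Jacobian J = [[-6·p + 5·q^2 - 2·q + 2, 10·p·q - 2·p], [-4·q^2 - q + 3, -8·p·q - p]].
At the point, J = [[-10.000, 20.000], [-2.000, -22.500]] (det J = 265.000).
Solving J·Δ = −F gives Δ = (-0.653, -0.164).
Then the next iterate is (p, q)₁ = (1.847, 0.836).

(1.847, 0.836)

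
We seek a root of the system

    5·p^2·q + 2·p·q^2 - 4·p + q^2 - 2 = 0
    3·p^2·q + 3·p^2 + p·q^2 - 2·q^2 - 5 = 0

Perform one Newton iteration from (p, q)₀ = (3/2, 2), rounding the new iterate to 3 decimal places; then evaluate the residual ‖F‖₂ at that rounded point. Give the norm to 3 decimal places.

At (3/2, 2): F = (30.500, 13.250).
Jacobian J = [[10·p·q + 2·q^2 - 4, 5·p^2 + 4·p·q + 2·q], [6·p·q + 6·p + q^2, 3·p^2 + 2·p·q - 4·q]].
At the point, J = [[34.000, 27.250], [31.000, 4.750]] (det J = -683.250).
Solving J·Δ = −F gives Δ = (-0.316, -0.724).
Then the next iterate is (p, q)₁ = (1.184, 1.276).
Re-evaluating at (1.184, 1.276): F = (7.69154, 3.24328), so ‖F‖₂ = 8.347.

8.347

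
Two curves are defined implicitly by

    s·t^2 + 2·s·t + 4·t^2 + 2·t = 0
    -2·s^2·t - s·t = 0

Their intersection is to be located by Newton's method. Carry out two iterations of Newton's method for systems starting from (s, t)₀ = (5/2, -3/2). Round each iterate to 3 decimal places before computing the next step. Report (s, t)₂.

At (5/2, -3/2): F = (4.125, 22.500).
Jacobian J = [[t^2 + 2·t, 2·s·t + 2·s + 8·t + 2], [-4·s·t - t, -2·s^2 - s]].
At the point, J = [[-0.750, -12.500], [16.500, -15.000]] (det J = 217.500).
Solving J·Δ = −F gives Δ = (-1.009, 0.391).
Then the next iterate is (s, t)₁ = (1.491, -1.109).
Round to (1.491, -1.109) and repeat: F = (1.22824, 6.58431), J = [[-0.98812, -7.19704], [7.72308, -5.93716]].
Δ = (-0.652, 0.260), so (s, t)₂ = (0.839, -0.849).

(0.839, -0.849)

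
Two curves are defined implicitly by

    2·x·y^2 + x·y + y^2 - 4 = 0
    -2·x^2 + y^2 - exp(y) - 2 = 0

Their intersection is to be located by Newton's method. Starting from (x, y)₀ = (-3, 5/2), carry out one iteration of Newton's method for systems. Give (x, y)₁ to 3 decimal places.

(-1.164, 1.957)

At (-3, 5/2): F = (-42.750, -25.93249).
Jacobian J = [[2·y^2 + y, 4·x·y + x + 2·y], [-4·x, 2·y - exp(y)]].
At the point, J = [[15.000, -28.000], [12.000, -7.18249]] (det J = 228.26259).
Solving J·Δ = −F gives Δ = (1.836, -0.543).
Then the next iterate is (x, y)₁ = (-1.164, 1.957).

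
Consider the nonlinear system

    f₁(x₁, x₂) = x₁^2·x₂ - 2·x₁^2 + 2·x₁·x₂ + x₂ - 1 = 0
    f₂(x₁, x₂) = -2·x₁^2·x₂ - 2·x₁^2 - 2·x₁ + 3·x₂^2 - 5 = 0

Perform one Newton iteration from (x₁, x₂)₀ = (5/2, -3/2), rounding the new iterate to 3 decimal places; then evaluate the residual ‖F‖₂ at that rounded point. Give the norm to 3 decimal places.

8.457

At (5/2, -3/2): F = (-31.875, 3.000).
Jacobian J = [[2·x₁·x₂ - 4·x₁ + 2·x₂, x₁^2 + 2·x₁ + 1], [-4·x₁·x₂ - 4·x₁ - 2, -2·x₁^2 + 6·x₂]].
At the point, J = [[-20.500, 12.250], [3.000, -21.500]] (det J = 404.000).
Solving J·Δ = −F gives Δ = (-1.605, -0.084).
Then the next iterate is (x₁, x₂)₁ = (0.895, -1.584).
Re-evaluating at (0.895, -1.584): F = (-8.29023, 1.67277), so ‖F‖₂ = 8.457.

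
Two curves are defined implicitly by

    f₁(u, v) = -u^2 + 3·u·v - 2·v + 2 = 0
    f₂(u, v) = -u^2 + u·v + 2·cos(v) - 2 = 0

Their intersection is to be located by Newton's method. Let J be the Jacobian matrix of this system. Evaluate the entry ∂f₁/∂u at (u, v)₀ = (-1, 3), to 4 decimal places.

11.0000

∂f₁/∂u = -2·u + 3·v.
At (-1, 3) this is 11.0000.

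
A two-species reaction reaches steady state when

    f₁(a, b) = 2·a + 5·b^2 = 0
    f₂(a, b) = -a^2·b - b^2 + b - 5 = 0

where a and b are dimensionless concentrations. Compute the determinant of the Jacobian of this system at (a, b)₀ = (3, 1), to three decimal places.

40.000

J = [[2, 10·b], [-2·a·b, -a^2 - 2·b + 1]].
At the point, J = [[2.000, 10.000], [-6.000, -10.000]].
det J = 40.000.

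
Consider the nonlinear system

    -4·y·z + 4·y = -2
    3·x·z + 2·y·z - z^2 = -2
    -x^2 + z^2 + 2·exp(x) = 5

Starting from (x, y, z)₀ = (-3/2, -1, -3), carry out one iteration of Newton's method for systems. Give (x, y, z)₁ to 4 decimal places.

At (-3/2, -1, -3): F = (-14.0000, 12.5000, 2.196260).
Jacobian J = [[0, -4·z + 4, -4·y], [3·z, 2·z, 3·x + 2·y - 2·z], [-2·x + 2·exp(x), 0, 2·z]].
At the point, J = [[0.0000, 16.0000, 4.0000], [-9.0000, -6.0000, -0.5000], [3.446260, 0.0000, -6.0000]] (det J = -808.859835).
Solving J·Δ = −F gives Δ = (0.9039, 0.6537, 0.8852).
Then the next iterate is (x, y, z)₁ = (-0.5961, -0.3463, -2.1148).

(-0.5961, -0.3463, -2.1148)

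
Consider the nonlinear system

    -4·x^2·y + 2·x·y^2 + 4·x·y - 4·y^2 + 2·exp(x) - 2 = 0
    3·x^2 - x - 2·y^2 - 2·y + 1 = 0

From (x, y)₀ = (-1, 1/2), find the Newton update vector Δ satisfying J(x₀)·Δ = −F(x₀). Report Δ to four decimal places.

At (-1, 1/2): F = (-6.764241, 3.5000).
Jacobian J = [[-8·x·y + 2·y^2 + 4·y + 2·exp(x), -4·x^2 + 4·x·y + 4·x - 8·y], [6·x - 1, -4·y - 2]].
At the point, J = [[7.235759, -14.0000], [-7.0000, -4.0000]] (det J = -126.943036).
Solving J·Δ = −F gives Δ = (0.5991, -0.1735).

(0.5991, -0.1735)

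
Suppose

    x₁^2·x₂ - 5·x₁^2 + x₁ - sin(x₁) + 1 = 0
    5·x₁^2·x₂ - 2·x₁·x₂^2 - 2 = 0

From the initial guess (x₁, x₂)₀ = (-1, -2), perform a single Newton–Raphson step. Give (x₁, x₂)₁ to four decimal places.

At (-1, -2): F = (-6.158529, -4.0000).
Jacobian J = [[2·x₁·x₂ - 10·x₁ - cos(x₁) + 1, x₁^2], [10·x₁·x₂ - 2·x₂^2, 5·x₁^2 - 4·x₁·x₂]].
At the point, J = [[14.459698, 1.0000], [12.0000, -3.0000]] (det J = -55.379093).
Solving J·Δ = −F gives Δ = (0.4058, 0.2901).
Then the next iterate is (x₁, x₂)₁ = (-0.5942, -1.7099).

(-0.5942, -1.7099)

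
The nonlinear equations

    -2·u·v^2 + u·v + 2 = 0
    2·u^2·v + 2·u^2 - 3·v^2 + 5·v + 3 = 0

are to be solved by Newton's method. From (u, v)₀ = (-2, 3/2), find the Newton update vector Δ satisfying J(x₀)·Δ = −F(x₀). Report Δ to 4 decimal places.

At (-2, 3/2): F = (8.0000, 23.7500).
Jacobian J = [[-2·v^2 + v, -4·u·v + u], [4·u·v + 4·u, 2·u^2 - 6·v + 5]].
At the point, J = [[-3.0000, 10.0000], [-20.0000, 4.0000]] (det J = 188.0000).
Solving J·Δ = −F gives Δ = (1.0931, -0.4721).

(1.0931, -0.4721)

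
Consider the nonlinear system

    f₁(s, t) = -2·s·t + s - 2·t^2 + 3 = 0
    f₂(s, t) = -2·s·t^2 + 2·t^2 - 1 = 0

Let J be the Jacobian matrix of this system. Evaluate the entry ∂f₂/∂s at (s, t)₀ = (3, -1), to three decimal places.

∂f₂/∂s = -2·t^2.
At (3, -1) this is -2.000.

-2.000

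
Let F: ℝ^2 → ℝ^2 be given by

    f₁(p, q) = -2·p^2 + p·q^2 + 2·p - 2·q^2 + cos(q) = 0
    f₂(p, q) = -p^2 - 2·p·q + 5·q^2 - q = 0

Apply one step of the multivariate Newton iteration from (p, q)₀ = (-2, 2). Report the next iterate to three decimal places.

(-1.126, 1.043)

At (-2, 2): F = (-28.41615, 22.000).
Jacobian J = [[-4·p + q^2 + 2, 2·p·q - 4·q - sin(q)], [-2·p - 2·q, -2·p + 10·q - 1]].
At the point, J = [[14.000, -16.90930], [0.000, 23.000]] (det J = 322.000).
Solving J·Δ = −F gives Δ = (0.874, -0.957).
Then the next iterate is (p, q)₁ = (-1.126, 1.043).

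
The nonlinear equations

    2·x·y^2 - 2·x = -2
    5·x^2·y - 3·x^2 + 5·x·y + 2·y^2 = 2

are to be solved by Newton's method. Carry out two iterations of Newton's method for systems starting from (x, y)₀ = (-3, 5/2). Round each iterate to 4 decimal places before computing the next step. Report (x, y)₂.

(-1.9944, 1.3699)

At (-3, 5/2): F = (-29.5000, 58.5000).
Jacobian J = [[2·y^2 - 2, 4·x·y], [10·x·y - 6·x + 5·y, 5·x^2 + 5·x + 4·y]].
At the point, J = [[10.5000, -30.0000], [-44.5000, 40.0000]] (det J = -915.0000).
Solving J·Δ = −F gives Δ = (0.6284, -0.7634).
Then the next iterate is (x, y)₁ = (-2.3716, 1.7366).
Round to (-2.3716, 1.7366) and repeat: F = (-7.561246, 15.402913), J = [[4.031559, -16.474082], [-18.272606, 23.210833]].
Δ = (0.3772, -0.3667), so (x, y)₂ = (-1.9944, 1.3699).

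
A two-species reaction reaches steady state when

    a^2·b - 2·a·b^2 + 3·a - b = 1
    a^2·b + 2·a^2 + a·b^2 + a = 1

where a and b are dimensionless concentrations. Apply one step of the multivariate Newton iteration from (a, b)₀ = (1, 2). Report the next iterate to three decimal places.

At (1, 2): F = (-6.000, 8.000).
Jacobian J = [[2·a·b - 2·b^2 + 3, a^2 - 4·a·b - 1], [2·a·b + 4·a + b^2 + 1, a^2 + 2·a·b]].
At the point, J = [[-1.000, -8.000], [13.000, 5.000]] (det J = 99.000).
Solving J·Δ = −F gives Δ = (-0.343, -0.707).
Then the next iterate is (a, b)₁ = (0.657, 1.293).

(0.657, 1.293)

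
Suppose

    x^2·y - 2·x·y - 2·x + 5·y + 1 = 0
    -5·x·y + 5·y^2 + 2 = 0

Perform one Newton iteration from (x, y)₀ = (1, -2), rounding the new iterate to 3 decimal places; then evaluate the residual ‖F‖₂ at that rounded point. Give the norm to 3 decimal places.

442.546

At (1, -2): F = (-9.000, 32.000).
Jacobian J = [[2·x·y - 2·y - 2, x^2 - 2·x + 5], [-5·y, -5·x + 10·y]].
At the point, J = [[-2.000, 4.000], [10.000, -25.000]] (det J = 10.000).
Solving J·Δ = −F gives Δ = (-9.700, -2.600).
Then the next iterate is (x, y)₁ = (-8.700, -4.600).
Re-evaluating at (-8.700, -4.600): F = (-432.814, -92.300), so ‖F‖₂ = 442.546.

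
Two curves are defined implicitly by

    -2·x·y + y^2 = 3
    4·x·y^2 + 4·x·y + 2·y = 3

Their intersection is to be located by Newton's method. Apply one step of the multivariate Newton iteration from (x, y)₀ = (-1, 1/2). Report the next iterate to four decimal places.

(7.5000, 3.9167)

At (-1, 1/2): F = (-1.7500, -5.0000).
Jacobian J = [[-2·y, -2·x + 2·y], [4·y^2 + 4·y, 8·x·y + 4·x + 2]].
At the point, J = [[-1.0000, 3.0000], [3.0000, -6.0000]] (det J = -3.0000).
Solving J·Δ = −F gives Δ = (8.5000, 3.4167).
Then the next iterate is (x, y)₁ = (7.5000, 3.9167).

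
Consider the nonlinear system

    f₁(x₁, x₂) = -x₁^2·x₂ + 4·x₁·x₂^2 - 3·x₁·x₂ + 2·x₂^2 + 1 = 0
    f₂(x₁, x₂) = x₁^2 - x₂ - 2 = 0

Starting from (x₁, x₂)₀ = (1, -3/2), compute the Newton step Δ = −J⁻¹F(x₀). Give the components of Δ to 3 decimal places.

(0.345, 1.191)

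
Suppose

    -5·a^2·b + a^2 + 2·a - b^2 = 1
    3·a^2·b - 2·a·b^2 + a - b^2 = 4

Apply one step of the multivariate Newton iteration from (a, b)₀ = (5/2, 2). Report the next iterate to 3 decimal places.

(1.807, 1.250)

At (5/2, 2): F = (-56.250, 12.000).
Jacobian J = [[-10·a·b + 2·a + 2, -5·a^2 - 2·b], [6·a·b - 2·b^2 + 1, 3·a^2 - 4·a·b - 2·b]].
At the point, J = [[-43.000, -35.250], [23.000, -5.250]] (det J = 1036.500).
Solving J·Δ = −F gives Δ = (-0.693, -0.750).
Then the next iterate is (a, b)₁ = (1.807, 1.250).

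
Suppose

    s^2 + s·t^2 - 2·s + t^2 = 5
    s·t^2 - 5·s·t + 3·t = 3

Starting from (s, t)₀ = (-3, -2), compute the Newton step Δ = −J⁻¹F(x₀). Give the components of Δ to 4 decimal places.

At (-3, -2): F = (2.0000, -51.0000).
Jacobian J = [[2·s + t^2 - 2, 2·s·t + 2·t], [t^2 - 5·t, 2·s·t - 5·s + 3]].
At the point, J = [[-4.0000, 8.0000], [14.0000, 30.0000]] (det J = -232.0000).
Solving J·Δ = −F gives Δ = (2.0172, 0.7586).

(2.0172, 0.7586)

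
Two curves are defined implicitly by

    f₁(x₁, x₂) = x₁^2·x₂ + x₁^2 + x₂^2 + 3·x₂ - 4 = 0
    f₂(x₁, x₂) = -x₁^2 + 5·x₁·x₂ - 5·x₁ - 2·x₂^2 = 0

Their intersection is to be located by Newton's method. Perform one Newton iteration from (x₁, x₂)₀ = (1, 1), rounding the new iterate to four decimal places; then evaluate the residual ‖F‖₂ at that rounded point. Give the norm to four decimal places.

At (1, 1): F = (2.0000, -3.0000).
Jacobian J = [[2·x₁·x₂ + 2·x₁, x₁^2 + 2·x₂ + 3], [-2·x₁ + 5·x₂ - 5, 5·x₁ - 4·x₂]].
At the point, J = [[4.0000, 6.0000], [-2.0000, 1.0000]] (det J = 16.0000).
Solving J·Δ = −F gives Δ = (-1.2500, 0.5000).
Then the next iterate is (x₁, x₂)₁ = (-0.2500, 1.5000).
Re-evaluating at (-0.2500, 1.5000): F = (2.906250, -5.1875), so ‖F‖₂ = 5.9461.

5.9461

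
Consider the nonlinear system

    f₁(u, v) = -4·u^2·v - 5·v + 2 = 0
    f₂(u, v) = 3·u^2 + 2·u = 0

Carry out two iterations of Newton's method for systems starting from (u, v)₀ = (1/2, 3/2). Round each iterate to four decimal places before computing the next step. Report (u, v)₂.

(0.0233, 0.4133)

At (1/2, 3/2): F = (-7.0000, 1.7500).
Jacobian J = [[-8·u·v, -4·u^2 - 5], [6·u + 2, 0]].
At the point, J = [[-6.0000, -6.0000], [5.0000, 0.0000]] (det J = 30.0000).
Solving J·Δ = −F gives Δ = (-0.3500, -0.8167).
Then the next iterate is (u, v)₁ = (0.1500, 0.6833).
Round to (0.1500, 0.6833) and repeat: F = (-1.477997, 0.3675), J = [[-0.819960, -5.0900], [2.9000, 0.0000]].
Δ = (-0.1267, -0.2700), so (u, v)₂ = (0.0233, 0.4133).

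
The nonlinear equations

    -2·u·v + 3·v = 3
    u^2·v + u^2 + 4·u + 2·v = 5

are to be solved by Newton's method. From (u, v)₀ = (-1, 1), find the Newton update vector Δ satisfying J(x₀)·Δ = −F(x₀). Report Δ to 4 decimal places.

(5.1667, 1.6667)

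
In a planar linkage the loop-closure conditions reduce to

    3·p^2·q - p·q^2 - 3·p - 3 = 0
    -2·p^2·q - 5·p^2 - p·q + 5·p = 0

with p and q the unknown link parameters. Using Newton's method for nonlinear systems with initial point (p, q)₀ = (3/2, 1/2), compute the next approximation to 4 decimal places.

At (3/2, 1/2): F = (-4.5000, -6.7500).
Jacobian J = [[6·p·q - q^2 - 3, 3·p^2 - 2·p·q], [-4·p·q - 10·p - q + 5, -2·p^2 - p]].
At the point, J = [[1.2500, 5.2500], [-13.5000, -6.0000]] (det J = 63.3750).
Solving J·Δ = −F gives Δ = (-0.9852, 1.0917).
Then the next iterate is (p, q)₁ = (0.5148, 1.5917).

(0.5148, 1.5917)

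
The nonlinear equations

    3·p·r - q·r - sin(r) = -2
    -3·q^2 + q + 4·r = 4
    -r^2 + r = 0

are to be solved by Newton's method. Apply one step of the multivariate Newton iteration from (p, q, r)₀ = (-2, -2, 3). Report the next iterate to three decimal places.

(-0.998, -1.169, 1.800)

At (-2, -2, 3): F = (-10.14112, -6.000, -6.000).
Jacobian J = [[3·r, -r, 3·p - q - cos(r)], [0, -6·q + 1, 4], [0, 0, -2·r + 1]].
At the point, J = [[9.000, -3.000, -3.01001], [0.000, 13.000, 4.000], [0.000, 0.000, -5.000]] (det J = -585.000).
Solving J·Δ = −F gives Δ = (1.002, 0.831, -1.200).
Then the next iterate is (p, q, r)₁ = (-0.998, -1.169, 1.800).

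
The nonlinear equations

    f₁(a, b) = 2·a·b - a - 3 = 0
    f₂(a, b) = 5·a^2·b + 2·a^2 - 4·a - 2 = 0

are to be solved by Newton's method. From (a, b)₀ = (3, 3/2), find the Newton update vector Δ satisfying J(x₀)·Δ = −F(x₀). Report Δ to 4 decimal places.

(-1.2895, -0.0702)

At (3, 3/2): F = (3.0000, 71.5000).
Jacobian J = [[2·b - 1, 2·a], [10·a·b + 4·a - 4, 5·a^2]].
At the point, J = [[2.0000, 6.0000], [53.0000, 45.0000]] (det J = -228.0000).
Solving J·Δ = −F gives Δ = (-1.2895, -0.0702).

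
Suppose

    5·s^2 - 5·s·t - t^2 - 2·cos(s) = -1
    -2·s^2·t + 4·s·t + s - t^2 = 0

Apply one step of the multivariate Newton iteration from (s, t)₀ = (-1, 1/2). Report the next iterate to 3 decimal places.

(-0.581, 0.192)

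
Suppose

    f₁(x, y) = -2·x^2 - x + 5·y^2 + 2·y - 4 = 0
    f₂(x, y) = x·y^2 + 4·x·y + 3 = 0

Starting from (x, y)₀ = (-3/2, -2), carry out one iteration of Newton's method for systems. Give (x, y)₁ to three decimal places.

(0.750, -0.875)

At (-3/2, -2): F = (9.000, 9.000).
Jacobian J = [[-4·x - 1, 10·y + 2], [y^2 + 4·y, 2·x·y + 4·x]].
At the point, J = [[5.000, -18.000], [-4.000, 0.000]] (det J = -72.000).
Solving J·Δ = −F gives Δ = (2.250, 1.125).
Then the next iterate is (x, y)₁ = (0.750, -0.875).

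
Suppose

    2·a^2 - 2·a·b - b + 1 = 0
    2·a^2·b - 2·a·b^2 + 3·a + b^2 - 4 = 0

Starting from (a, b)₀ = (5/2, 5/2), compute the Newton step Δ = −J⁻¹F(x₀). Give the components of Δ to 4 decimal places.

(-1.2568, -1.2973)

At (5/2, 5/2): F = (-1.5000, 9.7500).
Jacobian J = [[4·a - 2·b, -2·a - 1], [4·a·b - 2·b^2 + 3, 2·a^2 - 4·a·b + 2·b]].
At the point, J = [[5.0000, -6.0000], [15.5000, -7.5000]] (det J = 55.5000).
Solving J·Δ = −F gives Δ = (-1.2568, -1.2973).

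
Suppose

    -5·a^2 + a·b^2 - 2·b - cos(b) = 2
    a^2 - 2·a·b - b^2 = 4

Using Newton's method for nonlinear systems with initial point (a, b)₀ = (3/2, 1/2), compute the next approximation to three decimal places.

(0.502, -0.874)

At (3/2, 1/2): F = (-14.75258, -3.500).
Jacobian J = [[-10·a + b^2, 2·a·b + sin(b) - 2], [2·a - 2·b, -2·a - 2·b]].
At the point, J = [[-14.750, -0.02057], [2.000, -4.000]] (det J = 59.04115).
Solving J·Δ = −F gives Δ = (-0.998, -1.374).
Then the next iterate is (a, b)₁ = (0.502, -0.874).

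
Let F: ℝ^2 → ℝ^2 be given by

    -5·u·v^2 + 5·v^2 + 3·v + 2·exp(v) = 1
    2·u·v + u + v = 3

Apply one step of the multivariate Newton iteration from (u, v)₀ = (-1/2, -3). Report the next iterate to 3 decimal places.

(-1.200, -0.874)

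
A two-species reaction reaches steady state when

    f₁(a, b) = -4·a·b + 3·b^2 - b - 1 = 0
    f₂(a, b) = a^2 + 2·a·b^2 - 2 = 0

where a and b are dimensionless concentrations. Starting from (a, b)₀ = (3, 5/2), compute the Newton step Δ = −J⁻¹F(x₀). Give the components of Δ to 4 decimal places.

At (3, 5/2): F = (-14.7500, 44.5000).
Jacobian J = [[-4·b, -4·a + 6·b - 1], [2·a + 2·b^2, 4·a·b]].
At the point, J = [[-10.0000, 2.0000], [18.5000, 30.0000]] (det J = -337.0000).
Solving J·Δ = −F gives Δ = (-1.5772, -0.5108).

(-1.5772, -0.5108)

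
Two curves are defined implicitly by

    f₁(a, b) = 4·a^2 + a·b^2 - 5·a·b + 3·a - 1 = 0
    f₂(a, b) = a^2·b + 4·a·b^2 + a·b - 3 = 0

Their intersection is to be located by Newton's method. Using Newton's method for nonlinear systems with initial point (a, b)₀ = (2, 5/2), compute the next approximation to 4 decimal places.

(1.3333, 1.6957)

At (2, 5/2): F = (8.5000, 62.0000).
Jacobian J = [[8·a + b^2 - 5·b + 3, 2·a·b - 5·a], [2·a·b + 4·b^2 + b, a^2 + 8·a·b + a]].
At the point, J = [[12.7500, 0.0000], [37.5000, 46.0000]] (det J = 586.5000).
Solving J·Δ = −F gives Δ = (-0.6667, -0.8043).
Then the next iterate is (a, b)₁ = (1.3333, 1.6957).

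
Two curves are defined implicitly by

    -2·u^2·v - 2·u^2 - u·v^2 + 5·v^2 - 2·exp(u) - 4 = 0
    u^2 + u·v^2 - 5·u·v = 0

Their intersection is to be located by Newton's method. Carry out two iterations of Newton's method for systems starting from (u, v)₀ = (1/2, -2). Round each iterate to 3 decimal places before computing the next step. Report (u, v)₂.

(0.044, -1.118)

At (1/2, -2): F = (11.20256, 7.250).
Jacobian J = [[-4·u·v - 4·u - v^2 - 2·exp(u), -2·u^2 - 2·u·v + 10·v], [2·u + v^2 - 5·v, 2·u·v - 5·u]].
At the point, J = [[-5.29744, -18.500], [15.000, -4.500]] (det J = 301.33849).
Solving J·Δ = −F gives Δ = (-0.278, 0.685).
Then the next iterate is (u, v)₁ = (0.222, -1.315).
Round to (0.222, -1.315) and repeat: F = (1.79614, 1.89282), J = [[-3.94665, -12.66471], [8.74822, -1.69386]].
Δ = (-0.178, 0.197), so (u, v)₂ = (0.044, -1.118).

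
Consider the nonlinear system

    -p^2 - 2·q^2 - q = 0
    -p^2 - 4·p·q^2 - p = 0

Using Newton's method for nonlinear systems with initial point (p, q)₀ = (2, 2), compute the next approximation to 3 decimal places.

At (2, 2): F = (-14.000, -38.000).
Jacobian J = [[-2·p, -4·q - 1], [-2·p - 4·q^2 - 1, -8·p·q]].
At the point, J = [[-4.000, -9.000], [-21.000, -32.000]] (det J = -61.000).
Solving J·Δ = −F gives Δ = (1.738, -2.328).
Then the next iterate is (p, q)₁ = (3.738, -0.328).

(3.738, -0.328)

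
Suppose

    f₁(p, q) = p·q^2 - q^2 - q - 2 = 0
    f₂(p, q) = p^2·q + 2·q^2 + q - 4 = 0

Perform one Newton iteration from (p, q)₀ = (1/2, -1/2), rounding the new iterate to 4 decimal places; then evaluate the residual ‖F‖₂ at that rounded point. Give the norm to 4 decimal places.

At (1/2, -1/2): F = (-1.6250, -4.1250).
Jacobian J = [[q^2, 2·p·q - 2·q - 1], [2·p·q, p^2 + 4·q + 1]].
At the point, J = [[0.2500, -0.5000], [-0.5000, -0.7500]] (det J = -0.4375).
Solving J·Δ = −F gives Δ = (-1.9286, -4.2143).
Then the next iterate is (p, q)₁ = (-1.4286, -4.7143).
Re-evaluating at (-1.4286, -4.7143): F = (-51.260423, 26.113544), so ‖F‖₂ = 57.5287.

57.5287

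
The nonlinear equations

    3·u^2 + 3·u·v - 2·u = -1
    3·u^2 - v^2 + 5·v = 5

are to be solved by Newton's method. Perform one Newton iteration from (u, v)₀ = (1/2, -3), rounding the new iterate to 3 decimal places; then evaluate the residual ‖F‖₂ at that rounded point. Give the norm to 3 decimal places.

6.578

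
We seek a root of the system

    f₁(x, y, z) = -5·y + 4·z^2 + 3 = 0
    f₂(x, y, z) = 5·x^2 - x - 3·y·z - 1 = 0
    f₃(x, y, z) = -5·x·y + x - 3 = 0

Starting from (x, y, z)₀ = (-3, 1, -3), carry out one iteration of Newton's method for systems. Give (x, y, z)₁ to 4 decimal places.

At (-3, 1, -3): F = (34.0000, 56.0000, 9.0000).
Jacobian J = [[0, -5, 8·z], [10·x - 1, -3·z, -3·y], [-5·y + 1, -5·x, 0]].
At the point, J = [[0.0000, -5.0000, -24.0000], [-31.0000, 9.0000, -3.0000], [-4.0000, 15.0000, 0.0000]] (det J = 10236.0000).
Solving J·Δ = −F gives Δ = (1.6169, -0.1688, 1.4518).
Then the next iterate is (x, y, z)₁ = (-1.3831, 0.8312, -1.5482).

(-1.3831, 0.8312, -1.5482)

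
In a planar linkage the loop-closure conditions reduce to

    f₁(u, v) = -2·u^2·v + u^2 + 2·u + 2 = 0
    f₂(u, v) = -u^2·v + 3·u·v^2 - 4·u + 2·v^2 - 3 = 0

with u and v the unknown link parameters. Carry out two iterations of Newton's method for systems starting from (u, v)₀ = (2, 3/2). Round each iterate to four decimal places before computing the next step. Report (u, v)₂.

(1.7435, 1.4034)

At (2, 3/2): F = (-2.0000, 1.0000).
Jacobian J = [[-4·u·v + 2·u + 2, -2·u^2], [-2·u·v + 3·v^2 - 4, -u^2 + 6·u·v + 4·v]].
At the point, J = [[-6.0000, -8.0000], [-3.2500, 20.0000]] (det J = -146.0000).
Solving J·Δ = −F gives Δ = (-0.2192, -0.0856).
Then the next iterate is (u, v)₁ = (1.7808, 1.4144).
Round to (1.7808, 1.4144) and repeat: F = (-0.237980, 0.080058), J = [[-4.513454, -6.342497], [-3.035945, 17.598932]].
Δ = (-0.0373, -0.0110), so (u, v)₂ = (1.7435, 1.4034).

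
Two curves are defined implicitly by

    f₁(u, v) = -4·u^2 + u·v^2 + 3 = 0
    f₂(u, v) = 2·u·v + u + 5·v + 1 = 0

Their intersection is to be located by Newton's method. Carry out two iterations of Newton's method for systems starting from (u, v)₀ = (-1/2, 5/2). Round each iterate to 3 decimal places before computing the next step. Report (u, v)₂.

(-0.896, -0.030)

At (-1/2, 5/2): F = (-1.125, 10.500).
Jacobian J = [[-8·u + v^2, 2·u·v], [2·v + 1, 2·u + 5]].
At the point, J = [[10.250, -2.500], [6.000, 4.000]] (det J = 56.000).
Solving J·Δ = −F gives Δ = (-0.388, -2.042).
Then the next iterate is (u, v)₁ = (-0.888, 0.458).
Round to (-0.888, 0.458) and repeat: F = (-0.34045, 1.58859), J = [[7.31376, -0.81341], [1.916, 3.224]].
Δ = (-0.008, -0.488), so (u, v)₂ = (-0.896, -0.030).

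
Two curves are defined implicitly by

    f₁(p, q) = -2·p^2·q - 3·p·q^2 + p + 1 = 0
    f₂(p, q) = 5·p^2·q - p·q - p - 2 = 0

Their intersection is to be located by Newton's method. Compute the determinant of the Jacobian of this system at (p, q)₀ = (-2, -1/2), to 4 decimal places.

50.5000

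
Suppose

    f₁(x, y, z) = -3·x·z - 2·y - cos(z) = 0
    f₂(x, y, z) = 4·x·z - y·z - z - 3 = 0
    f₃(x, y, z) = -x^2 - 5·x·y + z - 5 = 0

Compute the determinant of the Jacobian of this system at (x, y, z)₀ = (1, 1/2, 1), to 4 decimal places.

J = [[-3·z, -2, -3·x + sin(z)], [4·z, -z, 4·x - y - 1], [-2·x - 5·y, -5·x, 1]].
At the point, J = [[-3.0000, -2.0000, -2.158529], [4.0000, -1.0000, 2.5000], [-4.5000, -5.0000, 1.0000]].
det J = 48.8840.

48.8840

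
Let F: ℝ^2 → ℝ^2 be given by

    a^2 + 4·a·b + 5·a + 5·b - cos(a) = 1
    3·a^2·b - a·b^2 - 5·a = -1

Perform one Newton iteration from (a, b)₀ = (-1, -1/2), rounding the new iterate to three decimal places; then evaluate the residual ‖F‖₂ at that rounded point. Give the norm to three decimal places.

330.449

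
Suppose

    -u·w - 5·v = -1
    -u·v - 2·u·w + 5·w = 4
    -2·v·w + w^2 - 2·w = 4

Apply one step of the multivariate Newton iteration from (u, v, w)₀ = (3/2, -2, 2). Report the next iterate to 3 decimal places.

(2.229, -0.743, 2.171)

At (3/2, -2, 2): F = (8.000, 3.000, 4.000).
Jacobian J = [[-w, -5, -u], [-v - 2·w, -u, -2·u + 5], [0, -2·w, -2·v + 2·w - 2]].
At the point, J = [[-2.000, -5.000, -1.500], [-2.000, -1.500, 2.000], [0.000, -4.000, 6.000]] (det J = -70.000).
Solving J·Δ = −F gives Δ = (0.729, 1.257, 0.171).
Then the next iterate is (u, v, w)₁ = (2.229, -0.743, 2.171).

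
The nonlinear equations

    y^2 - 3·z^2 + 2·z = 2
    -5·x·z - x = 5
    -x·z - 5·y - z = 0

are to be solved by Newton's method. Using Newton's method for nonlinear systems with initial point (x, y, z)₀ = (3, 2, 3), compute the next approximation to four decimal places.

(1.2721, -0.0111, 1.3097)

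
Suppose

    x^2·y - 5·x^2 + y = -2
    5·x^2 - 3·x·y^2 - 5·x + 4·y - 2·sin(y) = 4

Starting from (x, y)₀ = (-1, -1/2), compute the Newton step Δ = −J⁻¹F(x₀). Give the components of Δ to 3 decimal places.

At (-1, -1/2): F = (-4.000, 5.70885).
Jacobian J = [[2·x·y - 10·x, x^2 + 1], [10·x - 3·y^2 - 5, -6·x·y - 2·cos(y) + 4]].
At the point, J = [[11.000, 2.000], [-15.750, -0.75517]] (det J = 23.19318).
Solving J·Δ = −F gives Δ = (0.362, 0.009).

(0.362, 0.009)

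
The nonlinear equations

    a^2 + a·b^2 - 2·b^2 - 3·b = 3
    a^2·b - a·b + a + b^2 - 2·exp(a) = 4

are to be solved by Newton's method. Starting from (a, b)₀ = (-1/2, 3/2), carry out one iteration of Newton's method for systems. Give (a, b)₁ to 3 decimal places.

(-3.007, -0.025)

At (-1/2, 3/2): F = (-12.875, -2.33806).
Jacobian J = [[2·a + b^2, 2·a·b - 4·b - 3], [2·a·b - b - 2·exp(a) + 1, a^2 - a + 2·b]].
At the point, J = [[1.250, -10.500], [-3.21306, 3.750]] (det J = -29.04964).
Solving J·Δ = −F gives Δ = (-2.507, -1.525).
Then the next iterate is (a, b)₁ = (-3.007, -0.025).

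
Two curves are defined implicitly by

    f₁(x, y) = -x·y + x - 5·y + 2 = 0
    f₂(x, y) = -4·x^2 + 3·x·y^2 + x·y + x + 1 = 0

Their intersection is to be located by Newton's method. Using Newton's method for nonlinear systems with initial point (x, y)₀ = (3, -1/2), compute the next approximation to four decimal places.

(1.4084, 0.3266)

At (3, -1/2): F = (9.0000, -31.2500).
Jacobian J = [[-y + 1, -x - 5], [-8·x + 3·y^2 + y + 1, 6·x·y + x]].
At the point, J = [[1.5000, -8.0000], [-22.7500, -6.0000]] (det J = -191.0000).
Solving J·Δ = −F gives Δ = (-1.5916, 0.8266).
Then the next iterate is (x, y)₁ = (1.4084, 0.3266).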